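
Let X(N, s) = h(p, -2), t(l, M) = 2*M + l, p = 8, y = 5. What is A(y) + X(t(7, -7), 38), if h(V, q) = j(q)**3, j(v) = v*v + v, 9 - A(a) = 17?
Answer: 0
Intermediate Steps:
A(a) = -8 (A(a) = 9 - 1*17 = 9 - 17 = -8)
t(l, M) = l + 2*M
j(v) = v + v**2 (j(v) = v**2 + v = v + v**2)
h(V, q) = q**3*(1 + q)**3 (h(V, q) = (q*(1 + q))**3 = q**3*(1 + q)**3)
X(N, s) = 8 (X(N, s) = (-2)**3*(1 - 2)**3 = -8*(-1)**3 = -8*(-1) = 8)
A(y) + X(t(7, -7), 38) = -8 + 8 = 0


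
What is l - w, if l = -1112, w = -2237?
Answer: 1125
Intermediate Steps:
l - w = -1112 - 1*(-2237) = -1112 + 2237 = 1125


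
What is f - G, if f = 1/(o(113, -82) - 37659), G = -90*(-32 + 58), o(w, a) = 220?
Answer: 87607259/37439 ≈ 2340.0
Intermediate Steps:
G = -2340 (G = -90*26 = -2340)
f = -1/37439 (f = 1/(220 - 37659) = 1/(-37439) = -1/37439 ≈ -2.6710e-5)
f - G = -1/37439 - 1*(-2340) = -1/37439 + 2340 = 87607259/37439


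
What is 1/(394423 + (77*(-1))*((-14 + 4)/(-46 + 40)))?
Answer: 3/1182884 ≈ 2.5362e-6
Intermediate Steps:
1/(394423 + (77*(-1))*((-14 + 4)/(-46 + 40))) = 1/(394423 - (-770)/(-6)) = 1/(394423 - (-770)*(-1)/6) = 1/(394423 - 77*5/3) = 1/(394423 - 385/3) = 1/(1182884/3) = 3/1182884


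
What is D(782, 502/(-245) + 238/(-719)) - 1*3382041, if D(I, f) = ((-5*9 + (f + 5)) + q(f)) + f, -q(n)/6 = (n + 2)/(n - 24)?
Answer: -692132579100657927/204646662010 ≈ -3.3821e+6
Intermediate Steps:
q(n) = -6*(2 + n)/(-24 + n) (q(n) = -6*(n + 2)/(n - 24) = -6*(2 + n)/(-24 + n))
D(I, f) = -40 + 2*f + 6*(-2 - f)/(-24 + f) (D(I, f) = ((-5*9 + (f + 5)) + 6*(-2 - f)/(-24 + f)) + f = ((-45 + (5 + f)) + 6*(-2 - f)/(-24 + f)) + f = ((-40 + f) + 6*(-2 - f)/(-24 + f)) + f = (-40 + f + 6*(-2 - f)/(-24 + f)) + f = -40 + 2*f + 6*(-2 - f)/(-24 + f))
D(782, 502/(-245) + 238/(-719)) - 1*3382041 = 2*(474 + (502/(-245) + 238/(-719))² - 47*(502/(-245) + 238/(-719)))/(-24 + (502/(-245) + 238/(-719))) - 1*3382041 = 2*(474 + (502*(-1/245) + 238*(-1/719))² - 47*(502*(-1/245) + 238*(-1/719)))/(-24 + (502*(-1/245) + 238*(-1/719))) - 3382041 = 2*(474 + (-502/245 - 238/719)² - 47*(-502/245 - 238/719))/(-24 + (-502/245 - 238/719)) - 3382041 = 2*(474 + (-419248/176155)² - 47*(-419248/176155))/(-24 - 419248/176155) - 3382041 = 2*(474 + 175768885504/31030584025 + 19704656/176155)/(-4646968/176155) - 3382041 = 2*(-176155/4646968)*(18355339391034/31030584025) - 3382041 = -9177669695517/204646662010 - 3382041 = -692132579100657927/204646662010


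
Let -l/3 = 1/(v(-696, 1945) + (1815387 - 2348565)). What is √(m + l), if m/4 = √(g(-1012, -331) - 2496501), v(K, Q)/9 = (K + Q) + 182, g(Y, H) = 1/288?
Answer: √(693732 + 20052670326*I*√1437984574)/346866 ≈ 56.214 + 56.214*I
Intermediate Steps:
g(Y, H) = 1/288
v(K, Q) = 1638 + 9*K + 9*Q (v(K, Q) = 9*((K + Q) + 182) = 9*(182 + K + Q) = 1638 + 9*K + 9*Q)
l = 1/173433 (l = -3/((1638 + 9*(-696) + 9*1945) + (1815387 - 2348565)) = -3/((1638 - 6264 + 17505) - 533178) = -3/(12879 - 533178) = -3/(-520299) = -3*(-1/520299) = 1/173433 ≈ 5.7659e-6)
m = I*√1437984574/6 (m = 4*√(1/288 - 2496501) = 4*√(-718992287/288) = 4*(I*√1437984574/24) = I*√1437984574/6 ≈ 6320.1*I)
√(m + l) = √(I*√1437984574/6 + 1/173433) = √(1/173433 + I*√1437984574/6)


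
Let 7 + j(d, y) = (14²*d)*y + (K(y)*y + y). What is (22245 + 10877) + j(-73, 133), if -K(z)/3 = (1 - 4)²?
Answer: -1873307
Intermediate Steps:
K(z) = -27 (K(z) = -3*(1 - 4)² = -3*(-3)² = -3*9 = -27)
j(d, y) = -7 - 26*y + 196*d*y (j(d, y) = -7 + ((14²*d)*y + (-27*y + y)) = -7 + ((196*d)*y - 26*y) = -7 + (196*d*y - 26*y) = -7 + (-26*y + 196*d*y) = -7 - 26*y + 196*d*y)
(22245 + 10877) + j(-73, 133) = (22245 + 10877) + (-7 - 26*133 + 196*(-73)*133) = 33122 + (-7 - 3458 - 1902964) = 33122 - 1906429 = -1873307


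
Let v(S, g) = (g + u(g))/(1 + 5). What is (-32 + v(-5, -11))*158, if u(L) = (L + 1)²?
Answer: -8137/3 ≈ -2712.3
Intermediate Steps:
u(L) = (1 + L)²
v(S, g) = g/6 + (1 + g)²/6 (v(S, g) = (g + (1 + g)²)/(1 + 5) = (g + (1 + g)²)/6 = (g + (1 + g)²)*(⅙) = g/6 + (1 + g)²/6)
(-32 + v(-5, -11))*158 = (-32 + ((⅙)*(-11) + (1 - 11)²/6))*158 = (-32 + (-11/6 + (⅙)*(-10)²))*158 = (-32 + (-11/6 + (⅙)*100))*158 = (-32 + (-11/6 + 50/3))*158 = (-32 + 89/6)*158 = -103/6*158 = -8137/3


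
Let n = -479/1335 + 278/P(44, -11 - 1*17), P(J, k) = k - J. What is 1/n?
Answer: -16020/67603 ≈ -0.23697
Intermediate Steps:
n = -67603/16020 (n = -479/1335 + 278/((-11 - 1*17) - 1*44) = -479*1/1335 + 278/((-11 - 17) - 44) = -479/1335 + 278/(-28 - 44) = -479/1335 + 278/(-72) = -479/1335 + 278*(-1/72) = -479/1335 - 139/36 = -67603/16020 ≈ -4.2199)
1/n = 1/(-67603/16020) = -16020/67603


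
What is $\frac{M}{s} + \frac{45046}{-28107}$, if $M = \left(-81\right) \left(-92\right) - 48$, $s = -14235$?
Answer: $- \frac{283111346}{133367715} \approx -2.1228$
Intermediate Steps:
$M = 7404$ ($M = 7452 - 48 = 7404$)
$\frac{M}{s} + \frac{45046}{-28107} = \frac{7404}{-14235} + \frac{45046}{-28107} = 7404 \left(- \frac{1}{14235}\right) + 45046 \left(- \frac{1}{28107}\right) = - \frac{2468}{4745} - \frac{45046}{28107} = - \frac{283111346}{133367715}$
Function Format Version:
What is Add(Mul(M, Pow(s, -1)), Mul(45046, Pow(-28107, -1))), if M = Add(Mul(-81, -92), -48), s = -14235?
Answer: Rational(-283111346, 133367715) ≈ -2.1228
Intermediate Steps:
M = 7404 (M = Add(7452, -48) = 7404)
Add(Mul(M, Pow(s, -1)), Mul(45046, Pow(-28107, -1))) = Add(Mul(7404, Pow(-14235, -1)), Mul(45046, Pow(-28107, -1))) = Add(Mul(7404, Rational(-1, 14235)), Mul(45046, Rational(-1, 28107))) = Add(Rational(-2468, 4745), Rational(-45046, 28107)) = Rational(-283111346, 133367715)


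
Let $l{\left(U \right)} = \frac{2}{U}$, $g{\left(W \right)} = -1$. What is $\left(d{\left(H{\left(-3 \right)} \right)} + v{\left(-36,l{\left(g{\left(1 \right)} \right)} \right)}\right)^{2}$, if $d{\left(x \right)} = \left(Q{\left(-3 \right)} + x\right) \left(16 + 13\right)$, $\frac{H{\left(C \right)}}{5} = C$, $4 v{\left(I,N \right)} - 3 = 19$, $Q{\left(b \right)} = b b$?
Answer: $\frac{113569}{4} \approx 28392.0$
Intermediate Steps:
$Q{\left(b \right)} = b^{2}$
$v{\left(I,N \right)} = \frac{11}{2}$ ($v{\left(I,N \right)} = \frac{3}{4} + \frac{1}{4} \cdot 19 = \frac{3}{4} + \frac{19}{4} = \frac{11}{2}$)
$H{\left(C \right)} = 5 C$
$d{\left(x \right)} = 261 + 29 x$ ($d{\left(x \right)} = \left(\left(-3\right)^{2} + x\right) \left(16 + 13\right) = \left(9 + x\right) 29 = 261 + 29 x$)
$\left(d{\left(H{\left(-3 \right)} \right)} + v{\left(-36,l{\left(g{\left(1 \right)} \right)} \right)}\right)^{2} = \left(\left(261 + 29 \cdot 5 \left(-3\right)\right) + \frac{11}{2}\right)^{2} = \left(\left(261 + 29 \left(-15\right)\right) + \frac{11}{2}\right)^{2} = \left(\left(261 - 435\right) + \frac{11}{2}\right)^{2} = \left(-174 + \frac{11}{2}\right)^{2} = \left(- \frac{337}{2}\right)^{2} = \frac{113569}{4}$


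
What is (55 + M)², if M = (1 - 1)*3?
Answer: 3025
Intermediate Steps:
M = 0 (M = 0*3 = 0)
(55 + M)² = (55 + 0)² = 55² = 3025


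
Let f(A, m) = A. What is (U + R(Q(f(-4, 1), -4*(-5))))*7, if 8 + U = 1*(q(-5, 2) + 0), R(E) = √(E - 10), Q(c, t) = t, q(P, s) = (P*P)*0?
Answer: -56 + 7*√10 ≈ -33.864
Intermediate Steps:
q(P, s) = 0 (q(P, s) = P²*0 = 0)
R(E) = √(-10 + E)
U = -8 (U = -8 + 1*(0 + 0) = -8 + 1*0 = -8 + 0 = -8)
(U + R(Q(f(-4, 1), -4*(-5))))*7 = (-8 + √(-10 - 4*(-5)))*7 = (-8 + √(-10 + 20))*7 = (-8 + √10)*7 = -56 + 7*√10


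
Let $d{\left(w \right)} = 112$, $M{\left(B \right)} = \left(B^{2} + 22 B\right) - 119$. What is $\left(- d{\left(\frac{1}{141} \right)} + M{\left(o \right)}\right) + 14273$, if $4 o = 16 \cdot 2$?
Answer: $14282$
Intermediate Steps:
$o = 8$ ($o = \frac{16 \cdot 2}{4} = \frac{1}{4} \cdot 32 = 8$)
$M{\left(B \right)} = -119 + B^{2} + 22 B$
$\left(- d{\left(\frac{1}{141} \right)} + M{\left(o \right)}\right) + 14273 = \left(\left(-1\right) 112 + \left(-119 + 8^{2} + 22 \cdot 8\right)\right) + 14273 = \left(-112 + \left(-119 + 64 + 176\right)\right) + 14273 = \left(-112 + 121\right) + 14273 = 9 + 14273 = 14282$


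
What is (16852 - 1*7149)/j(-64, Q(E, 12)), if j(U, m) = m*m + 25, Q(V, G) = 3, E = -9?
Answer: 9703/34 ≈ 285.38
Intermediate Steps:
j(U, m) = 25 + m² (j(U, m) = m² + 25 = 25 + m²)
(16852 - 1*7149)/j(-64, Q(E, 12)) = (16852 - 1*7149)/(25 + 3²) = (16852 - 7149)/(25 + 9) = 9703/34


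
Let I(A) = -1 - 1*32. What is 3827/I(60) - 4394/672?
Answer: -452791/3696 ≈ -122.51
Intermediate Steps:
I(A) = -33 (I(A) = -1 - 32 = -33)
3827/I(60) - 4394/672 = 3827/(-33) - 4394/672 = 3827*(-1/33) - 4394*1/672 = -3827/33 - 2197/336 = -452791/3696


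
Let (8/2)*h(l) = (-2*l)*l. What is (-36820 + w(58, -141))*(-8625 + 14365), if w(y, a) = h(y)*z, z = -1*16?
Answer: -56871920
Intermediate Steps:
h(l) = -l**2/2 (h(l) = ((-2*l)*l)/4 = (-2*l**2)/4 = -l**2/2)
z = -16
w(y, a) = 8*y**2 (w(y, a) = -y**2/2*(-16) = 8*y**2)
(-36820 + w(58, -141))*(-8625 + 14365) = (-36820 + 8*58**2)*(-8625 + 14365) = (-36820 + 8*3364)*5740 = (-36820 + 26912)*5740 = -9908*5740 = -56871920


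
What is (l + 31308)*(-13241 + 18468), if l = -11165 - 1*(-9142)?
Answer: 153072695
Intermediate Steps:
l = -2023 (l = -11165 + 9142 = -2023)
(l + 31308)*(-13241 + 18468) = (-2023 + 31308)*(-13241 + 18468) = 29285*5227 = 153072695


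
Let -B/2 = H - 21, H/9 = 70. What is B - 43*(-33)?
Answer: 201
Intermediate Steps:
H = 630 (H = 9*70 = 630)
B = -1218 (B = -2*(630 - 21) = -2*609 = -1218)
B - 43*(-33) = -1218 - 43*(-33) = -1218 + 1419 = 201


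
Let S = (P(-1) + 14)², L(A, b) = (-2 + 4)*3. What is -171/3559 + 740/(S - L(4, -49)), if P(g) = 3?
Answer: 2585267/1007197 ≈ 2.5668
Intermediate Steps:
L(A, b) = 6 (L(A, b) = 2*3 = 6)
S = 289 (S = (3 + 14)² = 17² = 289)
-171/3559 + 740/(S - L(4, -49)) = -171/3559 + 740/(289 - 1*6) = -171*1/3559 + 740/(289 - 6) = -171/3559 + 740/283 = 2585267/1007197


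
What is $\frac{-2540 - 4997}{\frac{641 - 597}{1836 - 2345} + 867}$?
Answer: $- \frac{3836333}{441259} \approx -8.6941$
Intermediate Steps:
$\frac{-2540 - 4997}{\frac{641 - 597}{1836 - 2345} + 867} = - \frac{7537}{\frac{44}{-509} + 867} = - \frac{7537}{44 \left(- \frac{1}{509}\right) + 867} = - \frac{7537}{- \frac{44}{509} + 867} = - \frac{7537}{\frac{441259}{509}} = \left(-7537\right) \frac{509}{441259} = - \frac{3836333}{441259}$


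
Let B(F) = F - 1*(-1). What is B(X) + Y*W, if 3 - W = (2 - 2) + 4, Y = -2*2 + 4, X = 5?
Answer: 6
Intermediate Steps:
B(F) = 1 + F (B(F) = F + 1 = 1 + F)
Y = 0 (Y = -4 + 4 = 0)
W = -1 (W = 3 - ((2 - 2) + 4) = 3 - (0 + 4) = 3 - 1*4 = 3 - 4 = -1)
B(X) + Y*W = (1 + 5) + 0*(-1) = 6 + 0 = 6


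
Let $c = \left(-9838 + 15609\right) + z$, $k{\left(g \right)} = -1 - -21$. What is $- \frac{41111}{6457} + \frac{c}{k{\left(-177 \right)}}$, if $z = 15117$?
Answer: $\frac{33512899}{32285} \approx 1038.0$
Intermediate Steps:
$k{\left(g \right)} = 20$ ($k{\left(g \right)} = -1 + 21 = 20$)
$c = 20888$ ($c = \left(-9838 + 15609\right) + 15117 = 5771 + 15117 = 20888$)
$- \frac{41111}{6457} + \frac{c}{k{\left(-177 \right)}} = - \frac{41111}{6457} + \frac{20888}{20} = \left(-41111\right) \frac{1}{6457} + 20888 \cdot \frac{1}{20} = - \frac{41111}{6457} + \frac{5222}{5} = \frac{33512899}{32285}$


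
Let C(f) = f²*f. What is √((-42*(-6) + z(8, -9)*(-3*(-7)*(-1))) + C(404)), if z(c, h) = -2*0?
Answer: 2*√16484879 ≈ 8120.3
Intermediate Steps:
z(c, h) = 0
C(f) = f³
√((-42*(-6) + z(8, -9)*(-3*(-7)*(-1))) + C(404)) = √((-42*(-6) + 0*(-3*(-7)*(-1))) + 404³) = √((252 + 0*(21*(-1))) + 65939264) = √((252 + 0*(-21)) + 65939264) = √((252 + 0) + 65939264) = √(252 + 65939264) = √65939516 = 2*√16484879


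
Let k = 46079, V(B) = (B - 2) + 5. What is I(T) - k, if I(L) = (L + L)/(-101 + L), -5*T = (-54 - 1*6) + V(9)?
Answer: -21058199/457 ≈ -46079.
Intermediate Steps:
V(B) = 3 + B (V(B) = (-2 + B) + 5 = 3 + B)
T = 48/5 (T = -((-54 - 1*6) + (3 + 9))/5 = -((-54 - 6) + 12)/5 = -(-60 + 12)/5 = -1/5*(-48) = 48/5 ≈ 9.6000)
I(L) = 2*L/(-101 + L) (I(L) = (2*L)/(-101 + L) = 2*L/(-101 + L))
I(T) - k = 2*(48/5)/(-101 + 48/5) - 1*46079 = 2*(48/5)/(-457/5) - 46079 = 2*(48/5)*(-5/457) - 46079 = -96/457 - 46079 = -21058199/457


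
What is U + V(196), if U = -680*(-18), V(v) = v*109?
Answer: 33604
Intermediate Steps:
V(v) = 109*v
U = 12240
U + V(196) = 12240 + 109*196 = 12240 + 21364 = 33604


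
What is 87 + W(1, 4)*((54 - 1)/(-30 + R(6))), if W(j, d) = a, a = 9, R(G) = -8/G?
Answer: 6747/94 ≈ 71.777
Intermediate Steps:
W(j, d) = 9
87 + W(1, 4)*((54 - 1)/(-30 + R(6))) = 87 + 9*((54 - 1)/(-30 - 8/6)) = 87 + 9*(53/(-30 - 8*1/6)) = 87 + 9*(53/(-30 - 4/3)) = 87 + 9*(53/(-94/3)) = 87 + 9*(53*(-3/94)) = 87 + 9*(-159/94) = 87 - 1431/94 = 6747/94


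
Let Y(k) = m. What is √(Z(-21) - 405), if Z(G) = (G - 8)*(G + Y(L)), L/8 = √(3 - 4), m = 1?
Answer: 5*√7 ≈ 13.229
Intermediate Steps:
L = 8*I (L = 8*√(3 - 4) = 8*√(-1) = 8*I ≈ 8.0*I)
Y(k) = 1
Z(G) = (1 + G)*(-8 + G) (Z(G) = (G - 8)*(G + 1) = (-8 + G)*(1 + G) = (1 + G)*(-8 + G))
√(Z(-21) - 405) = √((-8 + (-21)² - 7*(-21)) - 405) = √((-8 + 441 + 147) - 405) = √(580 - 405) = √175 = 5*√7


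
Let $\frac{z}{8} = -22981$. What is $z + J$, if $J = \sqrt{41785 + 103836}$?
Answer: $-183848 + \sqrt{145621} \approx -1.8347 \cdot 10^{5}$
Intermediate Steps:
$J = \sqrt{145621} \approx 381.6$
$z = -183848$ ($z = 8 \left(-22981\right) = -183848$)
$z + J = -183848 + \sqrt{145621}$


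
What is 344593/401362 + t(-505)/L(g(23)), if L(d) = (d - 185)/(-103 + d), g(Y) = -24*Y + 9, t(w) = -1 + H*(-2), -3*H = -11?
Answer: -110180869/16857204 ≈ -6.5361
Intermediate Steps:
H = 11/3 (H = -⅓*(-11) = 11/3 ≈ 3.6667)
t(w) = -25/3 (t(w) = -1 + (11/3)*(-2) = -1 - 22/3 = -25/3)
g(Y) = 9 - 24*Y
L(d) = (-185 + d)/(-103 + d)
344593/401362 + t(-505)/L(g(23)) = 344593/401362 - 25*(-103 + (9 - 24*23))/(-185 + (9 - 24*23))/3 = 344593*(1/401362) - 25*(-103 + (9 - 552))/(-185 + (9 - 552))/3 = 344593/401362 - 25*(-103 - 543)/(-185 - 543)/3 = 344593/401362 - 25/(3*(-728/(-646))) = 344593/401362 - 25/(3*((-1/646*(-728)))) = 344593/401362 - 25/(3*364/323) = 344593/401362 - 25/3*323/364 = 344593/401362 - 8075/1092 = -110180869/16857204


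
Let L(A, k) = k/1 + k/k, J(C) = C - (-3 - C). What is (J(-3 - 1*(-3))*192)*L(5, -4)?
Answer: -1728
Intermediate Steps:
J(C) = 3 + 2*C (J(C) = C + (3 + C) = 3 + 2*C)
L(A, k) = 1 + k (L(A, k) = k*1 + 1 = k + 1 = 1 + k)
(J(-3 - 1*(-3))*192)*L(5, -4) = ((3 + 2*(-3 - 1*(-3)))*192)*(1 - 4) = ((3 + 2*(-3 + 3))*192)*(-3) = ((3 + 2*0)*192)*(-3) = ((3 + 0)*192)*(-3) = (3*192)*(-3) = 576*(-3) = -1728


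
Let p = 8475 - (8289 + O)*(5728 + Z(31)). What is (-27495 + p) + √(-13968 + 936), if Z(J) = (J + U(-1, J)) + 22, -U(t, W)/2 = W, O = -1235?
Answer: -40360846 + 6*I*√362 ≈ -4.0361e+7 + 114.16*I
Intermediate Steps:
U(t, W) = -2*W
Z(J) = 22 - J (Z(J) = (J - 2*J) + 22 = -J + 22 = 22 - J)
p = -40333351 (p = 8475 - (8289 - 1235)*(5728 + (22 - 1*31)) = 8475 - 7054*(5728 + (22 - 31)) = 8475 - 7054*(5728 - 9) = 8475 - 7054*5719 = 8475 - 1*40341826 = 8475 - 40341826 = -40333351)
(-27495 + p) + √(-13968 + 936) = (-27495 - 40333351) + √(-13968 + 936) = -40360846 + √(-13032) = -40360846 + 6*I*√362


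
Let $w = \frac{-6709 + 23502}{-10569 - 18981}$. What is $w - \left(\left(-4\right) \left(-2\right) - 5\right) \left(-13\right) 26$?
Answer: $\frac{29946907}{29550} \approx 1013.4$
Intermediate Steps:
$w = - \frac{16793}{29550}$ ($w = \frac{16793}{-29550} = 16793 \left(- \frac{1}{29550}\right) = - \frac{16793}{29550} \approx -0.56829$)
$w - \left(\left(-4\right) \left(-2\right) - 5\right) \left(-13\right) 26 = - \frac{16793}{29550} - \left(\left(-4\right) \left(-2\right) - 5\right) \left(-13\right) 26 = - \frac{16793}{29550} - \left(8 - 5\right) \left(-13\right) 26 = - \frac{16793}{29550} - 3 \left(-13\right) 26 = - \frac{16793}{29550} - \left(-39\right) 26 = - \frac{16793}{29550} - -1014 = - \frac{16793}{29550} + 1014 = \frac{29946907}{29550}$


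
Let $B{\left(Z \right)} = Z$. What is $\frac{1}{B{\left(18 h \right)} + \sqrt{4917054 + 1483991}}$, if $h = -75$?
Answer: $\frac{270}{915709} + \frac{\sqrt{6401045}}{4578545} \approx 0.00084744$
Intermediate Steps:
$\frac{1}{B{\left(18 h \right)} + \sqrt{4917054 + 1483991}} = \frac{1}{18 \left(-75\right) + \sqrt{4917054 + 1483991}} = \frac{1}{-1350 + \sqrt{6401045}}$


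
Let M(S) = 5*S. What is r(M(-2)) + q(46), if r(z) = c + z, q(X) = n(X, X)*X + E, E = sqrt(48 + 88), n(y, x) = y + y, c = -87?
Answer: 4135 + 2*sqrt(34) ≈ 4146.7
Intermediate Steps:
n(y, x) = 2*y
E = 2*sqrt(34) (E = sqrt(136) = 2*sqrt(34) ≈ 11.662)
q(X) = 2*sqrt(34) + 2*X**2 (q(X) = (2*X)*X + 2*sqrt(34) = 2*X**2 + 2*sqrt(34) = 2*sqrt(34) + 2*X**2)
r(z) = -87 + z
r(M(-2)) + q(46) = (-87 + 5*(-2)) + (2*sqrt(34) + 2*46**2) = (-87 - 10) + (2*sqrt(34) + 2*2116) = -97 + (2*sqrt(34) + 4232) = -97 + (4232 + 2*sqrt(34)) = 4135 + 2*sqrt(34)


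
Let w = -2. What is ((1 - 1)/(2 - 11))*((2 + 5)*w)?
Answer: 0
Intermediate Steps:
((1 - 1)/(2 - 11))*((2 + 5)*w) = ((1 - 1)/(2 - 11))*((2 + 5)*(-2)) = (0/(-9))*(7*(-2)) = (0*(-1/9))*(-14) = 0*(-14) = 0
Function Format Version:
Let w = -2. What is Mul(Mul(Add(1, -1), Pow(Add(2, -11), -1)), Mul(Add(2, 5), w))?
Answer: 0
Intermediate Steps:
Mul(Mul(Add(1, -1), Pow(Add(2, -11), -1)), Mul(Add(2, 5), w)) = Mul(Mul(Add(1, -1), Pow(Add(2, -11), -1)), Mul(Add(2, 5), -2)) = Mul(Mul(0, Pow(-9, -1)), Mul(7, -2)) = Mul(Mul(0, Rational(-1, 9)), -14) = Mul(0, -14) = 0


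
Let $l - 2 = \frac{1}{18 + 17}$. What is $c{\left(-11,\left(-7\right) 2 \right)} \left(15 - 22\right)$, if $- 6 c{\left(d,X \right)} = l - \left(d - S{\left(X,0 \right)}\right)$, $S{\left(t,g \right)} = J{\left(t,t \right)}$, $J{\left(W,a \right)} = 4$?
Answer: $\frac{298}{15} \approx 19.867$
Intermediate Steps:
$S{\left(t,g \right)} = 4$
$l = \frac{71}{35}$ ($l = 2 + \frac{1}{18 + 17} = 2 + \frac{1}{35} = \frac{71}{35} \approx 2.0286$)
$c{\left(d,X \right)} = - \frac{211}{210} + \frac{d}{6}$ ($c{\left(d,X \right)} = - \frac{\frac{71}{35} - \left(d - 4\right)}{6} = - \frac{\frac{71}{35} - \left(-4 + d\right)}{6} = - \frac{\frac{211}{35} - d}{6} = - \frac{211}{210} + \frac{d}{6}$)
$c{\left(-11,\left(-7\right) 2 \right)} \left(15 - 22\right) = \left(- \frac{211}{210} + \frac{1}{6} \left(-11\right)\right) \left(15 - 22\right) = \left(- \frac{211}{210} - \frac{11}{6}\right) \left(15 - 22\right) = \left(- \frac{298}{105}\right) \left(-7\right) = \frac{298}{15}$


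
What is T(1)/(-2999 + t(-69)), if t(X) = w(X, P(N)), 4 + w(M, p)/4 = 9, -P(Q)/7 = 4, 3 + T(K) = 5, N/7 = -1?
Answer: -2/2979 ≈ -0.00067137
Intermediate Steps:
N = -7 (N = 7*(-1) = -7)
T(K) = 2 (T(K) = -3 + 5 = 2)
P(Q) = -28 (P(Q) = -7*4 = -28)
w(M, p) = 20 (w(M, p) = -16 + 4*9 = -16 + 36 = 20)
t(X) = 20
T(1)/(-2999 + t(-69)) = 2/(-2999 + 20) = 2/(-2979) = 2*(-1/2979) = -2/2979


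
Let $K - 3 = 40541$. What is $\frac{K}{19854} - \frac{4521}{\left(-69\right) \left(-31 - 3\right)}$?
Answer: $\frac{892715}{7762914} \approx 0.115$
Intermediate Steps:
$K = 40544$ ($K = 3 + 40541 = 40544$)
$\frac{K}{19854} - \frac{4521}{\left(-69\right) \left(-31 - 3\right)} = \frac{40544}{19854} - \frac{4521}{\left(-69\right) \left(-31 - 3\right)} = 40544 \cdot \frac{1}{19854} - \frac{4521}{\left(-69\right) \left(-34\right)} = \frac{20272}{9927} - \frac{4521}{2346} = \frac{20272}{9927} - \frac{1507}{782} = \frac{892715}{7762914}$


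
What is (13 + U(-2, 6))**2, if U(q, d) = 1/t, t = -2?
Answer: 625/4 ≈ 156.25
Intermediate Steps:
U(q, d) = -1/2 (U(q, d) = 1/(-2) = -1/2)
(13 + U(-2, 6))**2 = (13 - 1/2)**2 = (25/2)**2 = 625/4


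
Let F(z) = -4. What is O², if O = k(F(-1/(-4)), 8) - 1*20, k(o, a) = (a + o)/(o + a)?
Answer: 361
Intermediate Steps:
k(o, a) = 1 (k(o, a) = (a + o)/(a + o) = 1)
O = -19 (O = 1 - 1*20 = 1 - 20 = -19)
O² = (-19)² = 361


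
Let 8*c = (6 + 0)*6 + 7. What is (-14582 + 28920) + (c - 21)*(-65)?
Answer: 122829/8 ≈ 15354.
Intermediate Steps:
c = 43/8 (c = ((6 + 0)*6 + 7)/8 = (6*6 + 7)/8 = (36 + 7)/8 = (1/8)*43 = 43/8 ≈ 5.3750)
(-14582 + 28920) + (c - 21)*(-65) = (-14582 + 28920) + (43/8 - 21)*(-65) = 14338 - 125/8*(-65) = 14338 + 8125/8 = 122829/8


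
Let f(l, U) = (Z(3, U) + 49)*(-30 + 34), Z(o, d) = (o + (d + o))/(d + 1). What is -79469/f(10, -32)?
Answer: -2463539/6180 ≈ -398.63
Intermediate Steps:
Z(o, d) = (d + 2*o)/(1 + d)
f(l, U) = 196 + 4*(6 + U)/(1 + U) (f(l, U) = ((U + 2*3)/(1 + U) + 49)*(-30 + 34) = ((U + 6)/(1 + U) + 49)*4 = ((6 + U)/(1 + U) + 49)*4 = (49 + (6 + U)/(1 + U))*4 = 196 + 4*(6 + U)/(1 + U))
-79469/f(10, -32) = -79469*(1 - 32)/(20*(11 + 10*(-32))) = -79469*(-31/(20*(11 - 320))) = -79469/(20*(-1/31)*(-309)) = -79469/6180/31 = -79469*31/6180 = -2463539/6180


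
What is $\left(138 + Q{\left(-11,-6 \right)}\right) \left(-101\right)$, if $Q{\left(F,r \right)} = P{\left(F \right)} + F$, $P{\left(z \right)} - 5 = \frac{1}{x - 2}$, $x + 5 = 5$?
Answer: $- \frac{26563}{2} \approx -13282.0$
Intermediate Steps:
$x = 0$ ($x = -5 + 5 = 0$)
$P{\left(z \right)} = \frac{9}{2}$ ($P{\left(z \right)} = 5 + \frac{1}{0 - 2} = 5 + \frac{1}{-2} = 5 - \frac{1}{2} = \frac{9}{2}$)
$Q{\left(F,r \right)} = \frac{9}{2} + F$
$\left(138 + Q{\left(-11,-6 \right)}\right) \left(-101\right) = \left(138 + \left(\frac{9}{2} - 11\right)\right) \left(-101\right) = \left(138 - \frac{13}{2}\right) \left(-101\right) = \frac{263}{2} \left(-101\right) = - \frac{26563}{2}$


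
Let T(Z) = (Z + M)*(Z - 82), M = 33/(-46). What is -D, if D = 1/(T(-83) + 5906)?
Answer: -46/907091 ≈ -5.0712e-5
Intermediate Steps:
M = -33/46 (M = 33*(-1/46) = -33/46 ≈ -0.71739)
T(Z) = (-82 + Z)*(-33/46 + Z) (T(Z) = (Z - 33/46)*(Z - 82) = (-33/46 + Z)*(-82 + Z) = (-82 + Z)*(-33/46 + Z))
D = 46/907091 (D = 1/((1353/23 + (-83)² - 3805/46*(-83)) + 5906) = 1/((1353/23 + 6889 + 315815/46) + 5906) = 1/(635415/46 + 5906) = 1/(907091/46) = 46/907091 ≈ 5.0712e-5)
-D = -1*46/907091 = -46/907091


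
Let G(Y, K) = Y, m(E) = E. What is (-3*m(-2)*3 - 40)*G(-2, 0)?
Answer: 44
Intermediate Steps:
(-3*m(-2)*3 - 40)*G(-2, 0) = (-3*(-2)*3 - 40)*(-2) = (6*3 - 40)*(-2) = (18 - 40)*(-2) = -22*(-2) = 44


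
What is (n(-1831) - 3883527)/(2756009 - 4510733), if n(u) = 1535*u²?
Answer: -41470142/14151 ≈ -2930.5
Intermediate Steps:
(n(-1831) - 3883527)/(2756009 - 4510733) = (1535*(-1831)² - 3883527)/(2756009 - 4510733) = (1535*3352561 - 3883527)/(-1754724) = (5146181135 - 3883527)*(-1/1754724) = 5142297608*(-1/1754724) = -41470142/14151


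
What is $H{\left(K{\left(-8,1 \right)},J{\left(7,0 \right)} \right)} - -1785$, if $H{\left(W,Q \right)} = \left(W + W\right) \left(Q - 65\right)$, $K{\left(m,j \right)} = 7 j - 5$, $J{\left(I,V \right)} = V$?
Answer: $1525$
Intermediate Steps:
$K{\left(m,j \right)} = -5 + 7 j$
$H{\left(W,Q \right)} = 2 W \left(-65 + Q\right)$
$H{\left(K{\left(-8,1 \right)},J{\left(7,0 \right)} \right)} - -1785 = 2 \left(-5 + 7 \cdot 1\right) \left(-65 + 0\right) - -1785 = 2 \left(-5 + 7\right) \left(-65\right) + 1785 = 2 \cdot 2 \left(-65\right) + 1785 = -260 + 1785 = 1525$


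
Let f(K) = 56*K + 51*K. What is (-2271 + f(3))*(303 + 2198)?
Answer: -4876950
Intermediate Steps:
f(K) = 107*K
(-2271 + f(3))*(303 + 2198) = (-2271 + 107*3)*(303 + 2198) = (-2271 + 321)*2501 = -1950*2501 = -4876950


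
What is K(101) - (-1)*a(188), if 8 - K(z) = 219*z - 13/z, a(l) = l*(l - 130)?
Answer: -1131894/101 ≈ -11207.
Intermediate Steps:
a(l) = l*(-130 + l)
K(z) = 8 - 219*z + 13/z (K(z) = 8 - (219*z - 13/z) = 8 - (-13/z + 219*z) = 8 + (-219*z + 13/z) = 8 - 219*z + 13/z)
K(101) - (-1)*a(188) = (8 - 219*101 + 13/101) - (-1)*188*(-130 + 188) = (8 - 22119 + 13*(1/101)) - (-1)*188*58 = (8 - 22119 + 13/101) - (-1)*10904 = -2233198/101 - 1*(-10904) = -2233198/101 + 10904 = -1131894/101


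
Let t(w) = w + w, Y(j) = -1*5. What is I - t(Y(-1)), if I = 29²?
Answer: 851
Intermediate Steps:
I = 841
Y(j) = -5
t(w) = 2*w
I - t(Y(-1)) = 841 - 2*(-5) = 841 - 1*(-10) = 841 + 10 = 851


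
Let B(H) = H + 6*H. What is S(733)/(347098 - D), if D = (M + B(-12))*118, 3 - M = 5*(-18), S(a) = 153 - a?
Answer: -145/86509 ≈ -0.0016761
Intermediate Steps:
B(H) = 7*H
M = 93 (M = 3 - 5*(-18) = 3 - 1*(-90) = 3 + 90 = 93)
D = 1062 (D = (93 + 7*(-12))*118 = (93 - 84)*118 = 9*118 = 1062)
S(733)/(347098 - D) = (153 - 1*733)/(347098 - 1*1062) = (153 - 733)/(347098 - 1062) = -580/346036 = -580*1/346036 = -145/86509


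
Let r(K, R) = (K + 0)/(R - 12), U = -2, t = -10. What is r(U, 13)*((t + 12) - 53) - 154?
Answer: -52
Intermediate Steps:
r(K, R) = K/(-12 + R)
r(U, 13)*((t + 12) - 53) - 154 = (-2/(-12 + 13))*((-10 + 12) - 53) - 154 = (-2/1)*(2 - 53) - 154 = -2*1*(-51) - 154 = -2*(-51) - 154 = 102 - 154 = -52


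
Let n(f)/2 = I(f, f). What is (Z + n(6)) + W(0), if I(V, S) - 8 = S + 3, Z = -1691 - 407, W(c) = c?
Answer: -2064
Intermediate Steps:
Z = -2098
I(V, S) = 11 + S (I(V, S) = 8 + (S + 3) = 8 + (3 + S) = 11 + S)
n(f) = 22 + 2*f (n(f) = 2*(11 + f) = 22 + 2*f)
(Z + n(6)) + W(0) = (-2098 + (22 + 2*6)) + 0 = (-2098 + (22 + 12)) + 0 = (-2098 + 34) + 0 = -2064 + 0 = -2064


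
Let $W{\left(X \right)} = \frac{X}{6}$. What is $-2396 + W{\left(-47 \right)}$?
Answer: $- \frac{14423}{6} \approx -2403.8$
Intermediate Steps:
$W{\left(X \right)} = \frac{X}{6}$ ($W{\left(X \right)} = X \frac{1}{6} = \frac{X}{6}$)
$-2396 + W{\left(-47 \right)} = -2396 + \frac{1}{6} \left(-47\right) = -2396 - \frac{47}{6} = - \frac{14423}{6}$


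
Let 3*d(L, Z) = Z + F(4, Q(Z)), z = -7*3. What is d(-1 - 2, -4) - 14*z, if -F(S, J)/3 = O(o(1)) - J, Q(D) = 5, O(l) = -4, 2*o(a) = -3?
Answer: 905/3 ≈ 301.67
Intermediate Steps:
o(a) = -3/2 (o(a) = (½)*(-3) = -3/2)
z = -21
F(S, J) = 12 + 3*J (F(S, J) = -3*(-4 - J) = 12 + 3*J)
d(L, Z) = 9 + Z/3 (d(L, Z) = (Z + (12 + 3*5))/3 = (Z + (12 + 15))/3 = (Z + 27)/3 = (27 + Z)/3 = 9 + Z/3)
d(-1 - 2, -4) - 14*z = (9 + (⅓)*(-4)) - 14*(-21) = (9 - 4/3) + 294 = 23/3 + 294 = 905/3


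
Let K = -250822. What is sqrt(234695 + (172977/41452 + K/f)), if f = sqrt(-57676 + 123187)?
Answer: sqrt(48076018656161462379999 - 2352824794681139064*sqrt(7279))/452593662 ≈ 483.45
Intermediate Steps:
f = 3*sqrt(7279) (f = sqrt(65511) = 3*sqrt(7279) ≈ 255.95)
sqrt(234695 + (172977/41452 + K/f)) = sqrt(234695 + (172977/41452 - 250822*sqrt(7279)/21837)) = sqrt(9728750117/41452 - 250822*sqrt(7279)/21837)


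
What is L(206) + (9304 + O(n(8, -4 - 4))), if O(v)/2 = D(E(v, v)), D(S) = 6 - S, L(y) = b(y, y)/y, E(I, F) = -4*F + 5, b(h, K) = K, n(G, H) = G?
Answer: 9371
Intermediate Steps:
E(I, F) = 5 - 4*F
L(y) = 1 (L(y) = y/y = 1)
O(v) = 2 + 8*v (O(v) = 2*(6 - (5 - 4*v)) = 2*(6 + (-5 + 4*v)) = 2*(1 + 4*v) = 2 + 8*v)
L(206) + (9304 + O(n(8, -4 - 4))) = 1 + (9304 + (2 + 8*8)) = 1 + (9304 + (2 + 64)) = 1 + (9304 + 66) = 1 + 9370 = 9371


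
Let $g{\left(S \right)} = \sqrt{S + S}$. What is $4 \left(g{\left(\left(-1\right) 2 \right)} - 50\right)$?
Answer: $-200 + 8 i \approx -200.0 + 8.0 i$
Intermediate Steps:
$g{\left(S \right)} = \sqrt{2} \sqrt{S}$ ($g{\left(S \right)} = \sqrt{2 S} = \sqrt{2} \sqrt{S}$)
$4 \left(g{\left(\left(-1\right) 2 \right)} - 50\right) = 4 \left(\sqrt{2} \sqrt{\left(-1\right) 2} - 50\right) = 4 \left(\sqrt{2} \sqrt{-2} - 50\right) = 4 \left(\sqrt{2} i \sqrt{2} - 50\right) = 4 \left(2 i - 50\right) = 4 \left(-50 + 2 i\right) = -200 + 8 i$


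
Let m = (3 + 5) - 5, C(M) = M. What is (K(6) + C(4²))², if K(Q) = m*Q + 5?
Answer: 1521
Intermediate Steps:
m = 3 (m = 8 - 5 = 3)
K(Q) = 5 + 3*Q (K(Q) = 3*Q + 5 = 5 + 3*Q)
(K(6) + C(4²))² = ((5 + 3*6) + 4²)² = ((5 + 18) + 16)² = (23 + 16)² = 39² = 1521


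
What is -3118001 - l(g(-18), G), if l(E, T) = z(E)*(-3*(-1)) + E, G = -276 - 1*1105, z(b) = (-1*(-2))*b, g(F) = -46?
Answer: -3117679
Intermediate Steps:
z(b) = 2*b
G = -1381 (G = -276 - 1105 = -1381)
l(E, T) = 7*E (l(E, T) = (2*E)*(-3*(-1)) + E = (2*E)*3 + E = 6*E + E = 7*E)
-3118001 - l(g(-18), G) = -3118001 - 7*(-46) = -3118001 - 1*(-322) = -3118001 + 322 = -3117679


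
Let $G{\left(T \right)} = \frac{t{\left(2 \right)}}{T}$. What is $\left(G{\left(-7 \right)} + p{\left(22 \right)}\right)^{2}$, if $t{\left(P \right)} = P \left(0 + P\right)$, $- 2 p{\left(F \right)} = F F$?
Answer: $\frac{2883204}{49} \approx 58841.0$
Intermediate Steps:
$p{\left(F \right)} = - \frac{F^{2}}{2}$ ($p{\left(F \right)} = - \frac{F F}{2} = - \frac{F^{2}}{2}$)
$t{\left(P \right)} = P^{2}$ ($t{\left(P \right)} = P P = P^{2}$)
$G{\left(T \right)} = \frac{4}{T}$ ($G{\left(T \right)} = \frac{2^{2}}{T} = \frac{4}{T}$)
$\left(G{\left(-7 \right)} + p{\left(22 \right)}\right)^{2} = \left(\frac{4}{-7} - \frac{22^{2}}{2}\right)^{2} = \left(4 \left(- \frac{1}{7}\right) - 242\right)^{2} = \left(- \frac{4}{7} - 242\right)^{2} = \left(- \frac{1698}{7}\right)^{2} = \frac{2883204}{49}$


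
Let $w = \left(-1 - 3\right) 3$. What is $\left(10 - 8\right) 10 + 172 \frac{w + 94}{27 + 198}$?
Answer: $\frac{18604}{225} \approx 82.684$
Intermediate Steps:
$w = -12$ ($w = \left(-4\right) 3 = -12$)
$\left(10 - 8\right) 10 + 172 \frac{w + 94}{27 + 198} = \left(10 - 8\right) 10 + 172 \frac{-12 + 94}{27 + 198} = 2 \cdot 10 + 172 \cdot \frac{82}{225} = 20 + 172 \cdot 82 \cdot \frac{1}{225} = 20 + 172 \cdot \frac{82}{225} = 20 + \frac{14104}{225} = \frac{18604}{225}$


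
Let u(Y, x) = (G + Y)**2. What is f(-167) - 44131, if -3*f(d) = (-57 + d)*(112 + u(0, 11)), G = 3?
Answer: -105289/3 ≈ -35096.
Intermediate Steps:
u(Y, x) = (3 + Y)**2
f(d) = 2299 - 121*d/3 (f(d) = -(-57 + d)*(112 + (3 + 0)**2)/3 = -(-57 + d)*(112 + 3**2)/3 = -(-57 + d)*(112 + 9)/3 = -(-57 + d)*121/3 = -(-6897 + 121*d)/3 = 2299 - 121*d/3)
f(-167) - 44131 = (2299 - 121/3*(-167)) - 44131 = (2299 + 20207/3) - 44131 = 27104/3 - 44131 = -105289/3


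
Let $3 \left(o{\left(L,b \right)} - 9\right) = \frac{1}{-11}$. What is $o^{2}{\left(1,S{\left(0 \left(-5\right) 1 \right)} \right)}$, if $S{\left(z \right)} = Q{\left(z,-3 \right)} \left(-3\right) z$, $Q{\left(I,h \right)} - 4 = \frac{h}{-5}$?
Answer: $\frac{87616}{1089} \approx 80.455$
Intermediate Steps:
$Q{\left(I,h \right)} = 4 - \frac{h}{5}$ ($Q{\left(I,h \right)} = 4 + \frac{h}{-5} = 4 + h \left(- \frac{1}{5}\right) = 4 - \frac{h}{5}$)
$S{\left(z \right)} = - \frac{69 z}{5}$ ($S{\left(z \right)} = \left(4 - - \frac{3}{5}\right) \left(-3\right) z = \left(4 + \frac{3}{5}\right) \left(-3\right) z = \frac{23}{5} \left(-3\right) z = - \frac{69 z}{5}$)
$o{\left(L,b \right)} = \frac{296}{33}$ ($o{\left(L,b \right)} = 9 + \frac{1}{3 \left(-11\right)} = 9 + \frac{1}{3} \left(- \frac{1}{11}\right) = 9 - \frac{1}{33} = \frac{296}{33}$)
$o^{2}{\left(1,S{\left(0 \left(-5\right) 1 \right)} \right)} = \left(\frac{296}{33}\right)^{2} = \frac{87616}{1089}$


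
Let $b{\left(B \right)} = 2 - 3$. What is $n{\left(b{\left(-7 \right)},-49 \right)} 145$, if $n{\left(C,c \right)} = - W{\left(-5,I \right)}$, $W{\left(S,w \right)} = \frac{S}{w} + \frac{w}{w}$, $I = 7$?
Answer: $- \frac{290}{7} \approx -41.429$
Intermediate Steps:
$b{\left(B \right)} = -1$
$W{\left(S,w \right)} = 1 + \frac{S}{w}$ ($W{\left(S,w \right)} = \frac{S}{w} + 1 = 1 + \frac{S}{w}$)
$n{\left(C,c \right)} = - \frac{2}{7}$ ($n{\left(C,c \right)} = - \frac{-5 + 7}{7} = - \frac{2}{7}$)
$n{\left(b{\left(-7 \right)},-49 \right)} 145 = \left(- \frac{2}{7}\right) 145 = - \frac{290}{7}$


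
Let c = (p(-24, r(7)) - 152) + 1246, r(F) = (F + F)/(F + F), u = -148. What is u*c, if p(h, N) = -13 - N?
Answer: -159840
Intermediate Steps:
r(F) = 1 (r(F) = (2*F)/((2*F)) = (2*F)*(1/(2*F)) = 1)
c = 1080 (c = ((-13 - 1*1) - 152) + 1246 = ((-13 - 1) - 152) + 1246 = (-14 - 152) + 1246 = -166 + 1246 = 1080)
u*c = -148*1080 = -159840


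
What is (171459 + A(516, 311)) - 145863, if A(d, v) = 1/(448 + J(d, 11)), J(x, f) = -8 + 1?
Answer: 11287837/441 ≈ 25596.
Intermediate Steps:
J(x, f) = -7
A(d, v) = 1/441 (A(d, v) = 1/(448 - 7) = 1/441)
(171459 + A(516, 311)) - 145863 = (171459 + 1/441) - 145863 = 75613420/441 - 145863 = 11287837/441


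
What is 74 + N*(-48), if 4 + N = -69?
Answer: 3578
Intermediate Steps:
N = -73 (N = -4 - 69 = -73)
74 + N*(-48) = 74 - 73*(-48) = 74 + 3504 = 3578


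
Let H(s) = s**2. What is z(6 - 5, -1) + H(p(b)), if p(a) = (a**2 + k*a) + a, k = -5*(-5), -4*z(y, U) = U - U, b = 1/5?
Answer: 17161/625 ≈ 27.458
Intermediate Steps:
b = 1/5 ≈ 0.20000
z(y, U) = 0 (z(y, U) = -(U - U)/4 = -1/4*0 = 0)
k = 25
p(a) = a**2 + 26*a (p(a) = (a**2 + 25*a) + a = a**2 + 26*a)
z(6 - 5, -1) + H(p(b)) = 0 + ((26 + 1/5)/5)**2 = 0 + ((1/5)*(131/5))**2 = 0 + (131/25)**2 = 0 + 17161/625 = 17161/625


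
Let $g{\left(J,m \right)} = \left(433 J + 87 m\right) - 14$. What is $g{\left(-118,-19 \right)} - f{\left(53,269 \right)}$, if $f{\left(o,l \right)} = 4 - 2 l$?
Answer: $-52227$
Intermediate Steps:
$g{\left(J,m \right)} = -14 + 87 m + 433 J$ ($g{\left(J,m \right)} = \left(87 m + 433 J\right) - 14 = -14 + 87 m + 433 J$)
$g{\left(-118,-19 \right)} - f{\left(53,269 \right)} = \left(-14 + 87 \left(-19\right) + 433 \left(-118\right)\right) - \left(4 - 538\right) = \left(-14 - 1653 - 51094\right) - \left(4 - 538\right) = -52761 - -534 = -52761 + 534 = -52227$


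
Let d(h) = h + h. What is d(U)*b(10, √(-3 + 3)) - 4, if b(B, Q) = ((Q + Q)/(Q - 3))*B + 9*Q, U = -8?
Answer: -4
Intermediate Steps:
b(B, Q) = 9*Q + 2*B*Q/(-3 + Q) (b(B, Q) = ((2*Q)/(-3 + Q))*B + 9*Q = (2*Q/(-3 + Q))*B + 9*Q = 2*B*Q/(-3 + Q) + 9*Q = 9*Q + 2*B*Q/(-3 + Q))
d(h) = 2*h
d(U)*b(10, √(-3 + 3)) - 4 = (2*(-8))*(√(-3 + 3)*(-27 + 2*10 + 9*√(-3 + 3))/(-3 + √(-3 + 3))) - 4 = -16*√0*(-27 + 20 + 9*√0)/(-3 + √0) - 4 = -0*(-27 + 20 + 9*0)/(-3 + 0) - 4 = -0*(-27 + 20 + 0)/(-3) - 4 = -0*(-1)*(-7)/3 - 4 = -16*0 - 4 = 0 - 4 = -4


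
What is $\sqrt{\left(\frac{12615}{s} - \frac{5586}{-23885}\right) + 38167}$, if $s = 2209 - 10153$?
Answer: $\frac{3 \sqrt{4240885708120975090}}{31623740} \approx 195.36$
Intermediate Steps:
$s = -7944$
$\sqrt{\left(\frac{12615}{s} - \frac{5586}{-23885}\right) + 38167} = \sqrt{\left(\frac{12615}{-7944} - \frac{5586}{-23885}\right) + 38167} = \sqrt{\left(12615 \left(- \frac{1}{7944}\right) - - \frac{5586}{23885}\right) + 38167} = \sqrt{\left(- \frac{4205}{2648} + \frac{5586}{23885}\right) + 38167} = \sqrt{- \frac{85644697}{63247480} + 38167} = \sqrt{\frac{2413880924463}{63247480}} = \frac{3 \sqrt{4240885708120975090}}{31623740}$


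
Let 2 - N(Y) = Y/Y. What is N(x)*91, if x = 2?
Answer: 91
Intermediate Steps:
N(Y) = 1 (N(Y) = 2 - Y/Y = 2 - 1*1 = 2 - 1 = 1)
N(x)*91 = 1*91 = 91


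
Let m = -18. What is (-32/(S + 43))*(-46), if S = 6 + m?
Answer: 1472/31 ≈ 47.484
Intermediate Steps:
S = -12 (S = 6 - 18 = -12)
(-32/(S + 43))*(-46) = (-32/(-12 + 43))*(-46) = (-32/31)*(-46) = ((1/31)*(-32))*(-46) = -32/31*(-46) = 1472/31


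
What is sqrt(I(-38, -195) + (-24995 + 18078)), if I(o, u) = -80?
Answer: I*sqrt(6997) ≈ 83.648*I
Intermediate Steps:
sqrt(I(-38, -195) + (-24995 + 18078)) = sqrt(-80 + (-24995 + 18078)) = sqrt(-80 - 6917) = sqrt(-6997) = I*sqrt(6997)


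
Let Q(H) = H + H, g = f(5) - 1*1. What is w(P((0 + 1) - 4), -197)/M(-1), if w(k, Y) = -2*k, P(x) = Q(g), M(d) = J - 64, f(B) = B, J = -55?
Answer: 16/119 ≈ 0.13445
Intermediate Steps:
M(d) = -119 (M(d) = -55 - 64 = -119)
g = 4 (g = 5 - 1*1 = 5 - 1 = 4)
Q(H) = 2*H
P(x) = 8 (P(x) = 2*4 = 8)
w(P((0 + 1) - 4), -197)/M(-1) = -2*8/(-119) = -16*(-1/119) = 16/119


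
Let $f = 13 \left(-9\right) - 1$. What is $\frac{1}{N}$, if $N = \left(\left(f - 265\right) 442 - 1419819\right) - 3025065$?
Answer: $- \frac{1}{4614170} \approx -2.1672 \cdot 10^{-7}$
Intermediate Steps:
$f = -118$ ($f = -117 - 1 = -118$)
$N = -4614170$ ($N = \left(\left(-118 - 265\right) 442 - 1419819\right) - 3025065 = \left(\left(-383\right) 442 - 1419819\right) - 3025065 = \left(-169286 - 1419819\right) - 3025065 = -1589105 - 3025065 = -4614170$)
$\frac{1}{N} = \frac{1}{-4614170} = - \frac{1}{4614170}$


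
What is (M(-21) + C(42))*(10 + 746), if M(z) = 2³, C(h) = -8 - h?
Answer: -31752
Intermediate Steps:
M(z) = 8
(M(-21) + C(42))*(10 + 746) = (8 + (-8 - 1*42))*(10 + 746) = (8 + (-8 - 42))*756 = (8 - 50)*756 = -42*756 = -31752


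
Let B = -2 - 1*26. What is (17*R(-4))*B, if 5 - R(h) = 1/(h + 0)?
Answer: -2499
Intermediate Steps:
B = -28 (B = -2 - 26 = -28)
R(h) = 5 - 1/h (R(h) = 5 - 1/(h + 0) = 5 - 1/h)
(17*R(-4))*B = (17*(5 - 1/(-4)))*(-28) = (17*(5 - 1*(-¼)))*(-28) = (17*(5 + ¼))*(-28) = (17*(21/4))*(-28) = (357/4)*(-28) = -2499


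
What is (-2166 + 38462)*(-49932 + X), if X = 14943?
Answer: -1269960744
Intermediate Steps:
(-2166 + 38462)*(-49932 + X) = (-2166 + 38462)*(-49932 + 14943) = 36296*(-34989) = -1269960744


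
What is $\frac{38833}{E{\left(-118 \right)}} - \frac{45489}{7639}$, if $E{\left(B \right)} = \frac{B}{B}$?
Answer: $\frac{296599798}{7639} \approx 38827.0$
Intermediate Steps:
$E{\left(B \right)} = 1$
$\frac{38833}{E{\left(-118 \right)}} - \frac{45489}{7639} = \frac{38833}{1} - \frac{45489}{7639} = 38833 \cdot 1 - \frac{45489}{7639} = 38833 - \frac{45489}{7639} = \frac{296599798}{7639}$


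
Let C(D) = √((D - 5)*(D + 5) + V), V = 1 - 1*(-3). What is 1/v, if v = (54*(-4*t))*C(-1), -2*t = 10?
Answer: -I*√5/10800 ≈ -0.00020704*I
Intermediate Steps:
t = -5 (t = -½*10 = -5)
V = 4 (V = 1 + 3 = 4)
C(D) = √(4 + (-5 + D)*(5 + D)) (C(D) = √((D - 5)*(D + 5) + 4) = √((-5 + D)*(5 + D) + 4) = √(4 + (-5 + D)*(5 + D)))
v = 2160*I*√5 (v = (54*(-4*(-5)))*√(-21 + (-1)²) = (54*20)*√(-21 + 1) = 1080*√(-20) = 1080*(2*I*√5) = 2160*I*√5 ≈ 4829.9*I)
1/v = 1/(2160*I*√5) = -I*√5/10800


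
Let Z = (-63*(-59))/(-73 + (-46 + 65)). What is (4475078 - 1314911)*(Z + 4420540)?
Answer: 27938854210703/2 ≈ 1.3969e+13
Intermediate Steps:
Z = -413/6 (Z = 3717/(-73 + 19) = 3717/(-54) = 3717*(-1/54) = -413/6 ≈ -68.833)
(4475078 - 1314911)*(Z + 4420540) = (4475078 - 1314911)*(-413/6 + 4420540) = 3160167*(26522827/6) = 27938854210703/2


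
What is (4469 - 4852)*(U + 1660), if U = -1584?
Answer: -29108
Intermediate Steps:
(4469 - 4852)*(U + 1660) = (4469 - 4852)*(-1584 + 1660) = -383*76 = -29108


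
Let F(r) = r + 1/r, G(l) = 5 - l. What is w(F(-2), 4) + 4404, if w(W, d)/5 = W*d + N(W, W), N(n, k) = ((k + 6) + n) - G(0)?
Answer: 4334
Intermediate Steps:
N(n, k) = 1 + k + n (N(n, k) = ((k + 6) + n) - (5 - 1*0) = ((6 + k) + n) - (5 + 0) = (6 + k + n) - 1*5 = (6 + k + n) - 5 = 1 + k + n)
w(W, d) = 5 + 10*W + 5*W*d (w(W, d) = 5*(W*d + (1 + W + W)) = 5*(W*d + (1 + 2*W)) = 5*(1 + 2*W + W*d) = 5 + 10*W + 5*W*d)
w(F(-2), 4) + 4404 = (5 + 10*(-2 + 1/(-2)) + 5*(-2 + 1/(-2))*4) + 4404 = (5 + 10*(-2 - ½) + 5*(-2 - ½)*4) + 4404 = (5 + 10*(-5/2) + 5*(-5/2)*4) + 4404 = (5 - 25 - 50) + 4404 = -70 + 4404 = 4334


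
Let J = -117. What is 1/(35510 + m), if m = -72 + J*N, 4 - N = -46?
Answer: 1/29588 ≈ 3.3797e-5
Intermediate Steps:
N = 50 (N = 4 - 1*(-46) = 4 + 46 = 50)
m = -5922 (m = -72 - 117*50 = -72 - 5850 = -5922)
1/(35510 + m) = 1/(35510 - 5922) = 1/29588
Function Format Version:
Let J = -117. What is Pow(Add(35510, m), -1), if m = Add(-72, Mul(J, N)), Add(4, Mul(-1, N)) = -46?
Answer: Rational(1, 29588) ≈ 3.3797e-5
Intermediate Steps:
N = 50 (N = Add(4, Mul(-1, -46)) = Add(4, 46) = 50)
m = -5922 (m = Add(-72, Mul(-117, 50)) = Add(-72, -5850) = -5922)
Pow(Add(35510, m), -1) = Pow(Add(35510, -5922), -1) = Pow(29588, -1) = Rational(1, 29588)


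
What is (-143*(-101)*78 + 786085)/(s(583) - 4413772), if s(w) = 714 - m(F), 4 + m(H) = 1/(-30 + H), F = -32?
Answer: -118583618/273609347 ≈ -0.43340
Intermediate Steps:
m(H) = -4 + 1/(-30 + H)
s(w) = 44517/62 (s(w) = 714 - (121 - 4*(-32))/(-30 - 32) = 714 - (121 + 128)/(-62) = 714 - (-1)*249/62 = 714 - 1*(-249/62) = 714 + 249/62 = 44517/62)
(-143*(-101)*78 + 786085)/(s(583) - 4413772) = (-143*(-101)*78 + 786085)/(44517/62 - 4413772) = (14443*78 + 786085)/(-273609347/62) = (1126554 + 786085)*(-62/273609347) = 1912639*(-62/273609347) = -118583618/273609347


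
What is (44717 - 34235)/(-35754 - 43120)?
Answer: -5241/39437 ≈ -0.13290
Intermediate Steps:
(44717 - 34235)/(-35754 - 43120) = 10482/(-78874) = 10482*(-1/78874) = -5241/39437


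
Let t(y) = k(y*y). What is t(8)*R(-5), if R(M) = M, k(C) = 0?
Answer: 0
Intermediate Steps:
t(y) = 0
t(8)*R(-5) = 0*(-5) = 0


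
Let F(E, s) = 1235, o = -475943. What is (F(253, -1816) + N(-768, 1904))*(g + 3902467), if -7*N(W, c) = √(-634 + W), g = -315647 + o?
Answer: 3841933095 - 444411*I*√1402 ≈ 3.8419e+9 - 1.664e+7*I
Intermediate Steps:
g = -791590 (g = -315647 - 475943 = -791590)
N(W, c) = -√(-634 + W)/7
(F(253, -1816) + N(-768, 1904))*(g + 3902467) = (1235 - √(-634 - 768)/7)*(-791590 + 3902467) = (1235 - I*√1402/7)*3110877 = 3841933095 - 444411*I*√1402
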